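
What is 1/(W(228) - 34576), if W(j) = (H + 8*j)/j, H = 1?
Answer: -228/7881503 ≈ -2.8928e-5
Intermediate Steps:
W(j) = (1 + 8*j)/j
1/(W(228) - 34576) = 1/((8 + 1/228) - 34576) = 1/(1825/228 - 34576) = 1/(-7881503/228) = -228/7881503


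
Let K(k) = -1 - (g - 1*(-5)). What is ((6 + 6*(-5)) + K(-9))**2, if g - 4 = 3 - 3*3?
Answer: 784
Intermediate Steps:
g = -2 (g = 4 + (3 - 3*3) = 4 + (3 - 9) = 4 - 6 = -2)
K(k) = -4 (K(k) = -1 - (-2 - 1*(-5)) = -1 - (-2 + 5) = -1 - 1*3 = -1 - 3 = -4)
((6 + 6*(-5)) + K(-9))**2 = ((6 + 6*(-5)) - 4)**2 = ((6 - 30) - 4)**2 = (-24 - 4)**2 = (-28)**2 = 784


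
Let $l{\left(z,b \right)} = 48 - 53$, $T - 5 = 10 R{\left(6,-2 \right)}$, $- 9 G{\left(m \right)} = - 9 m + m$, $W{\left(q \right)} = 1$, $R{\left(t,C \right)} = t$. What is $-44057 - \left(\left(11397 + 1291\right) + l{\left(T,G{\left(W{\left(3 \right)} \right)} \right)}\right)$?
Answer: $-56740$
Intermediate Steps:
$G{\left(m \right)} = \frac{8 m}{9}$ ($G{\left(m \right)} = - \frac{- 9 m + m}{9} = - \frac{\left(-8\right) m}{9} = \frac{8 m}{9}$)
$T = 65$ ($T = 5 + 10 \cdot 6 = 5 + 60 = 65$)
$l{\left(z,b \right)} = -5$ ($l{\left(z,b \right)} = 48 - 53 = -5$)
$-44057 - \left(\left(11397 + 1291\right) + l{\left(T,G{\left(W{\left(3 \right)} \right)} \right)}\right) = -44057 - \left(\left(11397 + 1291\right) - 5\right) = -44057 - \left(12688 - 5\right) = -44057 - 12683 = -56740$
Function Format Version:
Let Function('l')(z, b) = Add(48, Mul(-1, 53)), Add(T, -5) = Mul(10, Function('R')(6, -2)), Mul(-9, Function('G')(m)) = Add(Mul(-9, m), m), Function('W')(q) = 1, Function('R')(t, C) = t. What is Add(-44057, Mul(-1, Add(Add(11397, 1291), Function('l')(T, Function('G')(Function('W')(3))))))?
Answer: -56740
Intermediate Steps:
Function('G')(m) = Mul(Rational(8, 9), m) (Function('G')(m) = Mul(Rational(-1, 9), Add(Mul(-9, m), m)) = Mul(Rational(-1, 9), Mul(-8, m)) = Mul(Rational(8, 9), m))
T = 65 (T = Add(5, Mul(10, 6)) = Add(5, 60) = 65)
Function('l')(z, b) = -5 (Function('l')(z, b) = Add(48, -53) = -5)
Add(-44057, Mul(-1, Add(Add(11397, 1291), Function('l')(T, Function('G')(Function('W')(3)))))) = Add(-44057, Mul(-1, Add(Add(11397, 1291), -5))) = Add(-44057, Mul(-1, Add(12688, -5))) = Add(-44057, Mul(-1, 12683)) = Add(-44057, -12683) = -56740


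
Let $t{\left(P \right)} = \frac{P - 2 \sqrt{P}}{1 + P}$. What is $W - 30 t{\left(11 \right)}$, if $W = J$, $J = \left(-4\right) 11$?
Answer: $- \frac{143}{2} + 5 \sqrt{11} \approx -54.917$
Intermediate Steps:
$J = -44$
$W = -44$
$t{\left(P \right)} = \frac{P - 2 \sqrt{P}}{1 + P}$
$W - 30 t{\left(11 \right)} = -44 - 30 \frac{11 - 2 \sqrt{11}}{1 + 11} = -44 - 30 \frac{11 - 2 \sqrt{11}}{12} = -44 - 30 \left(\frac{11}{12} - \frac{\sqrt{11}}{6}\right) = -44 - \left(\frac{55}{2} - 5 \sqrt{11}\right) = - \frac{143}{2} + 5 \sqrt{11}$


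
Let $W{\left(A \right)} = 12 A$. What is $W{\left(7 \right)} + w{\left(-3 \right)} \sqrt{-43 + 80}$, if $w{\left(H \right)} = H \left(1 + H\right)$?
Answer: $84 + 6 \sqrt{37} \approx 120.5$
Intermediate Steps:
$W{\left(7 \right)} + w{\left(-3 \right)} \sqrt{-43 + 80} = 12 \cdot 7 + - 3 \left(1 - 3\right) \sqrt{-43 + 80} = 84 + \left(-3\right) \left(-2\right) \sqrt{37} = 84 + 6 \sqrt{37}$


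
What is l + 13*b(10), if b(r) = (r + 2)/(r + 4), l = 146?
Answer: 1100/7 ≈ 157.14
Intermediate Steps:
b(r) = (2 + r)/(4 + r)
l + 13*b(10) = 146 + 13*((2 + 10)/(4 + 10)) = 146 + 13*(12/14) = 146 + 13*((1/14)*12) = 146 + 13*(6/7) = 146 + 78/7 = 1100/7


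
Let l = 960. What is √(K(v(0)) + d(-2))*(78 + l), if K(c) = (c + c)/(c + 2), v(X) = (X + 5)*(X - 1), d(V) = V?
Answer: 692*√3 ≈ 1198.6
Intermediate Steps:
v(X) = (-1 + X)*(5 + X) (v(X) = (5 + X)*(-1 + X) = (-1 + X)*(5 + X))
K(c) = 2*c/(2 + c) (K(c) = (2*c)/(2 + c) = 2*c/(2 + c))
√(K(v(0)) + d(-2))*(78 + l) = √(2*(-5 + 0² + 4*0)/(2 + (-5 + 0² + 4*0)) - 2)*(78 + 960) = √(2*(-5 + 0 + 0)/(2 + (-5 + 0 + 0)) - 2)*1038 = √(2*(-5)/(2 - 5) - 2)*1038 = √(2*(-5)/(-3) - 2)*1038 = √(2*(-5)*(-⅓) - 2)*1038 = √(10/3 - 2)*1038 = √(4/3)*1038 = (2*√3/3)*1038 = 692*√3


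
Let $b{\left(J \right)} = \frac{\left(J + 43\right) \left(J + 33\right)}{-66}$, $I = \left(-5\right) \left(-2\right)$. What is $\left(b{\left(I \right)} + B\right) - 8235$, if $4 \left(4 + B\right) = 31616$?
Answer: $- \frac{24389}{66} \approx -369.53$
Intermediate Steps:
$I = 10$
$B = 7900$ ($B = -4 + \frac{1}{4} \cdot 31616 = -4 + 7904 = 7900$)
$b{\left(J \right)} = - \frac{\left(33 + J\right) \left(43 + J\right)}{66}$ ($b{\left(J \right)} = \left(43 + J\right) \left(33 + J\right) \left(- \frac{1}{66}\right) = \left(33 + J\right) \left(43 + J\right) \left(- \frac{1}{66}\right) = - \frac{\left(33 + J\right) \left(43 + J\right)}{66}$)
$\left(b{\left(I \right)} + B\right) - 8235 = \left(\left(- \frac{43}{2} - \frac{380}{33} - \frac{10^{2}}{66}\right) + 7900\right) - 8235 = \left(\left(- \frac{43}{2} - \frac{380}{33} - \frac{50}{33}\right) + 7900\right) - 8235 = \left(- \frac{2279}{66} + 7900\right) - 8235 = \frac{519121}{66} - 8235 = - \frac{24389}{66}$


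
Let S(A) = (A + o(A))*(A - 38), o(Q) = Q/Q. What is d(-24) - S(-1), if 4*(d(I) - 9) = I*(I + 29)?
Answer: -21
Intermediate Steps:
o(Q) = 1
d(I) = 9 + I*(29 + I)/4 (d(I) = 9 + (I*(I + 29))/4 = 9 + (I*(29 + I))/4 = 9 + I*(29 + I)/4)
S(A) = (1 + A)*(-38 + A) (S(A) = (A + 1)*(A - 38) = (1 + A)*(-38 + A))
d(-24) - S(-1) = (9 + (1/4)*(-24)**2 + (29/4)*(-24)) - (-38 + (-1)**2 - 37*(-1)) = (9 + (1/4)*576 - 174) - (-38 + 1 + 37) = (9 + 144 - 174) - 1*0 = -21 + 0 = -21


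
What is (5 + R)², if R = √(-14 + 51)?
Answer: (5 + √37)² ≈ 122.83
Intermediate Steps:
R = √37 ≈ 6.0828
(5 + R)² = (5 + √37)²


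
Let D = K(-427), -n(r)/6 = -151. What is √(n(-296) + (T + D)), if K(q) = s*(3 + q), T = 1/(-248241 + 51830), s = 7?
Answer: I*√79546353455513/196411 ≈ 45.409*I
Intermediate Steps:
n(r) = 906 (n(r) = -6*(-151) = 906)
T = -1/196411 (T = 1/(-196411) = -1/196411 ≈ -5.0914e-6)
K(q) = 21 + 7*q (K(q) = 7*(3 + q) = 21 + 7*q)
D = -2968 (D = 21 + 7*(-427) = 21 - 2989 = -2968)
√(n(-296) + (T + D)) = √(906 + (-1/196411 - 2968)) = √(906 - 582947849/196411) = √(-404999483/196411) = I*√79546353455513/196411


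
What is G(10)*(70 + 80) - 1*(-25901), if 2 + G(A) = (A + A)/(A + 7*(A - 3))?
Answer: 1513459/59 ≈ 25652.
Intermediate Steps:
G(A) = -2 + 2*A/(-21 + 8*A) (G(A) = -2 + (A + A)/(A + 7*(A - 3)) = -2 + (2*A)/(A + 7*(-3 + A)) = -2 + (2*A)/(A + (-21 + 7*A)) = -2 + (2*A)/(-21 + 8*A) = -2 + 2*A/(-21 + 8*A))
G(10)*(70 + 80) - 1*(-25901) = (14*(3 - 1*10)/(-21 + 8*10))*(70 + 80) - 1*(-25901) = (14*(3 - 10)/(-21 + 80))*150 + 25901 = (14*(-7)/59)*150 + 25901 = (14*(1/59)*(-7))*150 + 25901 = -98/59*150 + 25901 = -14700/59 + 25901 = 1513459/59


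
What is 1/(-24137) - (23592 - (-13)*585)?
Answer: -753001990/24137 ≈ -31197.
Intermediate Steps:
1/(-24137) - (23592 - (-13)*585) = -1/24137 - (23592 - 1*(-7605)) = -1/24137 - (23592 + 7605) = -1/24137 - 1*31197 = -1/24137 - 31197 = -753001990/24137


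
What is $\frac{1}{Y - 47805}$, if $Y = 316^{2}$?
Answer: $\frac{1}{52051} \approx 1.9212 \cdot 10^{-5}$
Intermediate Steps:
$Y = 99856$
$\frac{1}{Y - 47805} = \frac{1}{99856 - 47805} = \frac{1}{52051}$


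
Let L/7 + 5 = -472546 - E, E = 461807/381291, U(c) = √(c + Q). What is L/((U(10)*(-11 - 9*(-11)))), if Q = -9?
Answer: -315314834009/8388402 ≈ -37589.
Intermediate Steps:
U(c) = √(-9 + c) (U(c) = √(c - 9) = √(-9 + c))
E = 461807/381291 (E = 461807*(1/381291) = 461807/381291 ≈ 1.2112)
L = -1261259336036/381291 (L = -35 + 7*(-472546 - 1*461807/381291) = -35 + 7*(-472546 - 461807/381291) = -35 + 7*(-180177998693/381291) = -35 - 1261245990851/381291 = -1261259336036/381291 ≈ -3.3079e+6)
L/((U(10)*(-11 - 9*(-11)))) = -1261259336036*1/((-11 - 9*(-11))*√(-9 + 10))/381291 = -1261259336036/(381291*(-11 + 99)) = -1261259336036/(381291*(1*88)) = -1261259336036/381291/88 = -1261259336036/381291*1/88 = -315314834009/8388402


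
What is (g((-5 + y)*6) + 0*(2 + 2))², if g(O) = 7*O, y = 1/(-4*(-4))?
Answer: 2752281/64 ≈ 43004.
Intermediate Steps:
y = 1/16 ≈ 0.062500
(g((-5 + y)*6) + 0*(2 + 2))² = (7*((-5 + 1/16)*6) + 0*(2 + 2))² = (7*(-79/16*6) + 0*4)² = (7*(-237/8) + 0)² = (-1659/8 + 0)² = (-1659/8)² = 2752281/64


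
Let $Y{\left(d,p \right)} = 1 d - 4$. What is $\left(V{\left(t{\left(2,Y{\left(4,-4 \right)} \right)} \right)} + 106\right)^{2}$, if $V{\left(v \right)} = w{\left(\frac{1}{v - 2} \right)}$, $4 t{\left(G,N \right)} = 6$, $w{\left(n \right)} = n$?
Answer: $10816$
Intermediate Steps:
$Y{\left(d,p \right)} = -4 + d$ ($Y{\left(d,p \right)} = d - 4 = -4 + d$)
$t{\left(G,N \right)} = \frac{3}{2}$ ($t{\left(G,N \right)} = \frac{1}{4} \cdot 6 = \frac{3}{2}$)
$V{\left(v \right)} = \frac{1}{-2 + v}$ ($V{\left(v \right)} = \frac{1}{v - 2} = \frac{1}{-2 + v}$)
$\left(V{\left(t{\left(2,Y{\left(4,-4 \right)} \right)} \right)} + 106\right)^{2} = \left(\frac{1}{-2 + \frac{3}{2}} + 106\right)^{2} = \left(\frac{1}{- \frac{1}{2}} + 106\right)^{2} = \left(-2 + 106\right)^{2} = 104^{2} = 10816$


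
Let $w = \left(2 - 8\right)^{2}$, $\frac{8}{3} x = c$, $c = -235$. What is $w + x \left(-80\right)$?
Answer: $7086$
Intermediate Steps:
$x = - \frac{705}{8}$ ($x = \frac{3}{8} \left(-235\right) = - \frac{705}{8} \approx -88.125$)
$w = 36$ ($w = \left(-6\right)^{2} = 36$)
$w + x \left(-80\right) = 36 - -7050 = 36 + 7050 = 7086$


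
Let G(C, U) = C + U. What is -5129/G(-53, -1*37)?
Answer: 5129/90 ≈ 56.989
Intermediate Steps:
-5129/G(-53, -1*37) = -5129/(-53 - 1*37) = -5129/(-53 - 37) = -5129/(-90) = -5129*(-1/90) = 5129/90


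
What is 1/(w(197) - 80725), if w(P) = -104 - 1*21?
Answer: -1/80850 ≈ -1.2369e-5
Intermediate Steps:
w(P) = -125 (w(P) = -104 - 21 = -125)
1/(w(197) - 80725) = 1/(-125 - 80725) = 1/(-80850) = -1/80850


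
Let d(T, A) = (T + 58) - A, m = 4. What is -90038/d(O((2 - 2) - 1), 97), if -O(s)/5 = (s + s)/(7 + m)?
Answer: 990418/419 ≈ 2363.8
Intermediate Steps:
O(s) = -10*s/11 (O(s) = -5*(s + s)/(7 + 4) = -5*2*s/11 = -10*s/11)
d(T, A) = 58 + T - A (d(T, A) = (58 + T) - A = 58 + T - A)
-90038/d(O((2 - 2) - 1), 97) = -90038/(58 - 10*((2 - 2) - 1)/11 - 1*97) = -90038/(58 - 10*(0 - 1)/11 - 97) = -90038/(58 - 10/11*(-1) - 97) = -90038/(58 + 10/11 - 97) = -90038/(-419/11) = -90038*(-11/419) = 990418/419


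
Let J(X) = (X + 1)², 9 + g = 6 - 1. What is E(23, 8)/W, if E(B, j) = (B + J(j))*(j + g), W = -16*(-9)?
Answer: 26/9 ≈ 2.8889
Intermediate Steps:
g = -4 (g = -9 + (6 - 1) = -9 + 5 = -4)
W = 144
J(X) = (1 + X)²
E(B, j) = (-4 + j)*(B + (1 + j)²) (E(B, j) = (B + (1 + j)²)*(j - 4) = (B + (1 + j)²)*(-4 + j) = (-4 + j)*(B + (1 + j)²))
E(23, 8)/W = (-4*23 - 4*(1 + 8)² + 23*8 + 8*(1 + 8)²)/144 = (-92 - 4*9² + 184 + 8*9²)*(1/144) = (-92 - 4*81 + 184 + 8*81)*(1/144) = (-92 - 324 + 184 + 648)*(1/144) = 416*(1/144) = 26/9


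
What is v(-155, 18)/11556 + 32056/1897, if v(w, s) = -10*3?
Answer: 61730371/3653622 ≈ 16.896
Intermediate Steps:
v(w, s) = -30
v(-155, 18)/11556 + 32056/1897 = -30/11556 + 32056/1897 = -30*1/11556 + 32056*(1/1897) = -5/1926 + 32056/1897 = 61730371/3653622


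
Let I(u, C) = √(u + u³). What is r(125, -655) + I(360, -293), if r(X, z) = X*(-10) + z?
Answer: -1905 + 6*√1296010 ≈ 4925.5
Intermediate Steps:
r(X, z) = z - 10*X (r(X, z) = -10*X + z = z - 10*X)
r(125, -655) + I(360, -293) = (-655 - 10*125) + √(360 + 360³) = (-655 - 1250) + √(360 + 46656000) = -1905 + √46656360 = -1905 + 6*√1296010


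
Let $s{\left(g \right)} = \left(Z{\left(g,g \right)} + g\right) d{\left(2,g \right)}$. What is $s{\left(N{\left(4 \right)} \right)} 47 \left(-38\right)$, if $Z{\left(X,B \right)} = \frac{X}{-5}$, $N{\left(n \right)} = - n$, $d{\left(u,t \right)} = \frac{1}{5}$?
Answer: $\frac{28576}{25} \approx 1143.0$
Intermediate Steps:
$d{\left(u,t \right)} = \frac{1}{5}$
$Z{\left(X,B \right)} = - \frac{X}{5}$ ($Z{\left(X,B \right)} = X \left(- \frac{1}{5}\right) = - \frac{X}{5}$)
$s{\left(g \right)} = \frac{4 g}{25}$ ($s{\left(g \right)} = \left(- \frac{g}{5} + g\right) \frac{1}{5} = \frac{4 g}{5} \cdot \frac{1}{5} = \frac{4 g}{25}$)
$s{\left(N{\left(4 \right)} \right)} 47 \left(-38\right) = \frac{4 \left(\left(-1\right) 4\right)}{25} \cdot 47 \left(-38\right) = \frac{4}{25} \left(-4\right) 47 \left(-38\right) = \left(- \frac{16}{25}\right) 47 \left(-38\right) = \left(- \frac{752}{25}\right) \left(-38\right) = \frac{28576}{25}$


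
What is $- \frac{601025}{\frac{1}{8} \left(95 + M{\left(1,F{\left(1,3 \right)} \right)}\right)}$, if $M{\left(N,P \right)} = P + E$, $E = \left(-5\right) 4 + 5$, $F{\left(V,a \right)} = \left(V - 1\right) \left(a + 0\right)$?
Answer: $- \frac{120205}{2} \approx -60103.0$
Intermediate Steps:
$F{\left(V,a \right)} = a \left(-1 + V\right)$ ($F{\left(V,a \right)} = \left(-1 + V\right) a = a \left(-1 + V\right)$)
$E = -15$ ($E = -20 + 5 = -15$)
$M{\left(N,P \right)} = -15 + P$ ($M{\left(N,P \right)} = P - 15 = -15 + P$)
$- \frac{601025}{\frac{1}{8} \left(95 + M{\left(1,F{\left(1,3 \right)} \right)}\right)} = - \frac{601025}{\frac{1}{8} \left(95 - \left(15 - 3 \left(-1 + 1\right)\right)\right)} = - \frac{601025}{\frac{1}{8} \left(95 + \left(-15 + 3 \cdot 0\right)\right)} = - \frac{601025}{\frac{1}{8} \left(95 + \left(-15 + 0\right)\right)} = - \frac{601025}{\frac{1}{8} \left(95 - 15\right)} = - \frac{601025}{\frac{1}{8} \cdot 80} = - \frac{601025}{10} = \left(-601025\right) \frac{1}{10} = - \frac{120205}{2}$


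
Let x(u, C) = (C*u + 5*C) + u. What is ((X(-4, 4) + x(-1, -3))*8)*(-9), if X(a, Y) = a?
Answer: 1224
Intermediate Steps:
x(u, C) = u + 5*C + C*u (x(u, C) = (5*C + C*u) + u = u + 5*C + C*u)
((X(-4, 4) + x(-1, -3))*8)*(-9) = ((-4 + (-1 + 5*(-3) - 3*(-1)))*8)*(-9) = ((-4 + (-1 - 15 + 3))*8)*(-9) = ((-4 - 13)*8)*(-9) = -17*8*(-9) = -136*(-9) = 1224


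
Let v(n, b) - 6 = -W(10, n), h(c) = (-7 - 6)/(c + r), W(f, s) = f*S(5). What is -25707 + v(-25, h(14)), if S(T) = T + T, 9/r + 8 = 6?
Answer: -25801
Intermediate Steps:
r = -9/2 (r = 9/(-8 + 6) = 9/(-2) = 9*(-½) = -9/2 ≈ -4.5000)
S(T) = 2*T
W(f, s) = 10*f (W(f, s) = f*(2*5) = f*10 = 10*f)
h(c) = -13/(-9/2 + c) (h(c) = (-7 - 6)/(c - 9/2) = -13/(-9/2 + c))
v(n, b) = -94 (v(n, b) = 6 - 10*10 = 6 - 1*100 = 6 - 100 = -94)
-25707 + v(-25, h(14)) = -25707 - 94 = -25801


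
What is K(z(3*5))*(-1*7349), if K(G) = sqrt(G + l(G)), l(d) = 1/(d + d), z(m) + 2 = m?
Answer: -7349*sqrt(8814)/26 ≈ -26536.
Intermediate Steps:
z(m) = -2 + m
l(d) = 1/(2*d)
K(G) = sqrt(G + 1/(2*G))
K(z(3*5))*(-1*7349) = (sqrt(2/(-2 + 3*5) + 4*(-2 + 3*5))/2)*(-1*7349) = (sqrt(2/(-2 + 15) + 4*(-2 + 15))/2)*(-7349) = (sqrt(2/13 + 4*13)/2)*(-7349) = (sqrt(2*(1/13) + 52)/2)*(-7349) = (sqrt(2/13 + 52)/2)*(-7349) = (sqrt(678/13)/2)*(-7349) = ((sqrt(8814)/13)/2)*(-7349) = (sqrt(8814)/26)*(-7349) = -7349*sqrt(8814)/26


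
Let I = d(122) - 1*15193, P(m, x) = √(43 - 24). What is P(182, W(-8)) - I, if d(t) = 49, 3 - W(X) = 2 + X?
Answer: 15144 + √19 ≈ 15148.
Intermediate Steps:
W(X) = 1 - X (W(X) = 3 - (2 + X) = 3 + (-2 - X) = 1 - X)
P(m, x) = √19
I = -15144 (I = 49 - 1*15193 = 49 - 15193 = -15144)
P(182, W(-8)) - I = √19 - 1*(-15144) = √19 + 15144 = 15144 + √19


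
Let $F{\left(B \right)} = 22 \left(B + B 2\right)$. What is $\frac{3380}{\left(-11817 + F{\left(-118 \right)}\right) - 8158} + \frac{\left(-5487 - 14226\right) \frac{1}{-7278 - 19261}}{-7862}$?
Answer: $- \frac{705783000859}{5792739344534} \approx -0.12184$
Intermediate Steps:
$F{\left(B \right)} = 66 B$ ($F{\left(B \right)} = 22 \left(B + 2 B\right) = 22 \cdot 3 B = 66 B$)
$\frac{3380}{\left(-11817 + F{\left(-118 \right)}\right) - 8158} + \frac{\left(-5487 - 14226\right) \frac{1}{-7278 - 19261}}{-7862} = \frac{3380}{\left(-11817 + 66 \left(-118\right)\right) - 8158} + \frac{\left(-5487 - 14226\right) \frac{1}{-7278 - 19261}}{-7862} = \frac{3380}{\left(-11817 - 7788\right) - 8158} + - \frac{19713}{-26539} \left(- \frac{1}{7862}\right) = \frac{3380}{-19605 - 8158} + \left(-19713\right) \left(- \frac{1}{26539}\right) \left(- \frac{1}{7862}\right) = \frac{3380}{-27763} + \frac{19713}{26539} \left(- \frac{1}{7862}\right) = 3380 \left(- \frac{1}{27763}\right) - \frac{19713}{208649618} = - \frac{3380}{27763} - \frac{19713}{208649618} = - \frac{705783000859}{5792739344534}$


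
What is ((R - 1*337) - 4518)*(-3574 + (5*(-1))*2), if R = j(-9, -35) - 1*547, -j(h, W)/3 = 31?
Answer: 19694080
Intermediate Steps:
j(h, W) = -93 (j(h, W) = -3*31 = -93)
R = -640 (R = -93 - 1*547 = -93 - 547 = -640)
((R - 1*337) - 4518)*(-3574 + (5*(-1))*2) = ((-640 - 1*337) - 4518)*(-3574 + (5*(-1))*2) = ((-640 - 337) - 4518)*(-3574 - 5*2) = (-977 - 4518)*(-3574 - 10) = -5495*(-3584) = 19694080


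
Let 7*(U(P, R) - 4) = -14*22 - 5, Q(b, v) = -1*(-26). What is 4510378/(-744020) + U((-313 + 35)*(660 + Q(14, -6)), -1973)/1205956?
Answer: -9518858481319/1570196920460 ≈ -6.0622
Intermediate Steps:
Q(b, v) = 26
U(P, R) = -285/7 (U(P, R) = 4 + (-14*22 - 5)/7 = 4 + (-308 - 5)/7 = 4 + (1/7)*(-313) = 4 - 313/7 = -285/7)
4510378/(-744020) + U((-313 + 35)*(660 + Q(14, -6)), -1973)/1205956 = 4510378/(-744020) - 285/7/1205956 = 4510378*(-1/744020) - 285/7*1/1205956 = -2255189/372010 - 285/8441692 = -9518858481319/1570196920460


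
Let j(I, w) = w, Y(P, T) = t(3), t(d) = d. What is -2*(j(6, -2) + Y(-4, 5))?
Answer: -2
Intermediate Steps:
Y(P, T) = 3
-2*(j(6, -2) + Y(-4, 5)) = -2*(-2 + 3) = -2*1 = -2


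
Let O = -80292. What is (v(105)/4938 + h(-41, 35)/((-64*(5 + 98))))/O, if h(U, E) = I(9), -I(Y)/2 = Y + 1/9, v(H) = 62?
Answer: -187007/980103246912 ≈ -1.9080e-7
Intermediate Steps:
I(Y) = -2/9 - 2*Y (I(Y) = -2*(Y + 1/9) = -2*(1/9 + Y) = -2/9 - 2*Y)
h(U, E) = -164/9 (h(U, E) = -2/9 - 2*9 = -2/9 - 18 = -164/9)
(v(105)/4938 + h(-41, 35)/((-64*(5 + 98))))/O = (62/4938 - 164*(-1/(64*(5 + 98)))/9)/(-80292) = (62*(1/4938) - 164/(9*((-64*103))))*(-1/80292) = (31/2469 - 164/9/(-6592))*(-1/80292) = (31/2469 - 164/9*(-1/6592))*(-1/80292) = (31/2469 + 41/14832)*(-1/80292) = (187007/12206736)*(-1/80292) = -187007/980103246912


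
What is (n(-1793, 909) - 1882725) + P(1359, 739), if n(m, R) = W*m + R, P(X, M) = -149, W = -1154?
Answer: 187157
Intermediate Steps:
n(m, R) = R - 1154*m (n(m, R) = -1154*m + R = R - 1154*m)
(n(-1793, 909) - 1882725) + P(1359, 739) = ((909 - 1154*(-1793)) - 1882725) - 149 = ((909 + 2069122) - 1882725) - 149 = (2070031 - 1882725) - 149 = 187306 - 149 = 187157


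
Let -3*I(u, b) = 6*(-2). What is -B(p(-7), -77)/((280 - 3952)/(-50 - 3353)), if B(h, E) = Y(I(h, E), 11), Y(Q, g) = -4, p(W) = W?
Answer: 3403/918 ≈ 3.7070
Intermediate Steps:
I(u, b) = 4 (I(u, b) = -2*(-2) = -1/3*(-12) = 4)
B(h, E) = -4
-B(p(-7), -77)/((280 - 3952)/(-50 - 3353)) = -(-4)/((280 - 3952)/(-50 - 3353)) = -(-4)/((-3672/(-3403))) = -(-4)/((-3672*(-1/3403))) = -(-4)/3672/3403 = -(-4)*3403/3672 = -1*(-3403/918) = 3403/918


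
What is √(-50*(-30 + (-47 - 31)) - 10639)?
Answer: 13*I*√31 ≈ 72.381*I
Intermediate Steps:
√(-50*(-30 + (-47 - 31)) - 10639) = √(-50*(-30 - 78) - 10639) = √(-50*(-108) - 10639) = √(5400 - 10639) = √(-5239) = 13*I*√31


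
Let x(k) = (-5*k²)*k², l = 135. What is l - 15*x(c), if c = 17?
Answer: 6264210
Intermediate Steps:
x(k) = -5*k⁴
l - 15*x(c) = 135 - (-75)*17⁴ = 135 - (-75)*83521 = 135 - 15*(-417605) = 135 + 6264075 = 6264210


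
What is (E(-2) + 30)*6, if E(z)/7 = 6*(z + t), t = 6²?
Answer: 8748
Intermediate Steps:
t = 36
E(z) = 1512 + 42*z (E(z) = 7*(6*(z + 36)) = 7*(6*(36 + z)) = 7*(216 + 6*z) = 1512 + 42*z)
(E(-2) + 30)*6 = ((1512 + 42*(-2)) + 30)*6 = ((1512 - 84) + 30)*6 = (1428 + 30)*6 = 1458*6 = 8748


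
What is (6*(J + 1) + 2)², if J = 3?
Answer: 676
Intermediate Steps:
(6*(J + 1) + 2)² = (6*(3 + 1) + 2)² = (6*4 + 2)² = (24 + 2)² = 26² = 676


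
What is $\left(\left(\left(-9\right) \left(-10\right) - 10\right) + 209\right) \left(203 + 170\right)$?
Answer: $107797$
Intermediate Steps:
$\left(\left(\left(-9\right) \left(-10\right) - 10\right) + 209\right) \left(203 + 170\right) = \left(\left(90 - 10\right) + 209\right) 373 = \left(80 + 209\right) 373 = 289 \cdot 373 = 107797$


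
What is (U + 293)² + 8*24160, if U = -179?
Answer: 206276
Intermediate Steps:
(U + 293)² + 8*24160 = (-179 + 293)² + 8*24160 = 114² + 193280 = 12996 + 193280 = 206276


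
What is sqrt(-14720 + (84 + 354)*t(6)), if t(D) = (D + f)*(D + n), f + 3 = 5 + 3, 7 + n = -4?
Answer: I*sqrt(38810) ≈ 197.0*I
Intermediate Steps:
n = -11 (n = -7 - 4 = -11)
f = 5 (f = -3 + (5 + 3) = -3 + 8 = 5)
t(D) = (-11 + D)*(5 + D) (t(D) = (D + 5)*(D - 11) = (5 + D)*(-11 + D) = (-11 + D)*(5 + D))
sqrt(-14720 + (84 + 354)*t(6)) = sqrt(-14720 + (84 + 354)*(-55 + 6**2 - 6*6)) = sqrt(-14720 + 438*(-55 + 36 - 36)) = sqrt(-14720 + 438*(-55)) = sqrt(-14720 - 24090) = sqrt(-38810) = I*sqrt(38810)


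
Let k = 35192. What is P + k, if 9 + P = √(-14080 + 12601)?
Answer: 35183 + I*√1479 ≈ 35183.0 + 38.458*I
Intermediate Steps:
P = -9 + I*√1479 (P = -9 + √(-14080 + 12601) = -9 + √(-1479) = -9 + I*√1479 ≈ -9.0 + 38.458*I)
P + k = (-9 + I*√1479) + 35192 = 35183 + I*√1479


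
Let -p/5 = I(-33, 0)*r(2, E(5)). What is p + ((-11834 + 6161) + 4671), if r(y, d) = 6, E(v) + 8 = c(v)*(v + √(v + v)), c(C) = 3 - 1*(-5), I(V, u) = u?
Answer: -1002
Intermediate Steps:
c(C) = 8 (c(C) = 3 + 5 = 8)
E(v) = -8 + 8*v + 8*√2*√v (E(v) = -8 + 8*(v + √(v + v)) = -8 + 8*(v + √(2*v)) = -8 + 8*(v + √2*√v) = -8 + (8*v + 8*√2*√v) = -8 + 8*v + 8*√2*√v)
p = 0 (p = -0*6 = -5*0 = 0)
p + ((-11834 + 6161) + 4671) = 0 + ((-11834 + 6161) + 4671) = 0 + (-5673 + 4671) = 0 - 1002 = -1002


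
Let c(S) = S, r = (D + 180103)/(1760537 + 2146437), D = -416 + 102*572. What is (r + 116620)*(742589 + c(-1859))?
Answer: 168749977501327515/1953487 ≈ 8.6384e+10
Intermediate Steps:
D = 57928 (D = -416 + 58344 = 57928)
r = 238031/3906974 (r = (57928 + 180103)/(1760537 + 2146437) = 238031/3906974 ≈ 0.060925)
(r + 116620)*(742589 + c(-1859)) = (238031/3906974 + 116620)*(742589 - 1859) = (455631545911/3906974)*740730 = 168749977501327515/1953487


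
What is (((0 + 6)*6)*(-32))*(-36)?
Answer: 41472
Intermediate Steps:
(((0 + 6)*6)*(-32))*(-36) = ((6*6)*(-32))*(-36) = (36*(-32))*(-36) = -1152*(-36) = 41472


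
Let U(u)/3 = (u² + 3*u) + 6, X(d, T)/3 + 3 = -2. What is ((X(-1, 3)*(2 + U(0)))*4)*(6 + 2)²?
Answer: -76800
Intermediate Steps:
X(d, T) = -15 (X(d, T) = -9 + 3*(-2) = -9 - 6 = -15)
U(u) = 18 + 3*u² + 9*u (U(u) = 3*((u² + 3*u) + 6) = 3*(6 + u² + 3*u) = 18 + 3*u² + 9*u)
((X(-1, 3)*(2 + U(0)))*4)*(6 + 2)² = (-15*(2 + (18 + 3*0² + 9*0))*4)*(6 + 2)² = (-15*(2 + (18 + 3*0 + 0))*4)*8² = (-15*(2 + (18 + 0 + 0))*4)*64 = (-15*(2 + 18)*4)*64 = (-15*20*4)*64 = -300*4*64 = -1200*64 = -76800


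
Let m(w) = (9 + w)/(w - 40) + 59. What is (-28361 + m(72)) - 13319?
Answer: -1331791/32 ≈ -41619.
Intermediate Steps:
m(w) = 59 + (9 + w)/(-40 + w) (m(w) = (9 + w)/(-40 + w) + 59 = 59 + (9 + w)/(-40 + w))
(-28361 + m(72)) - 13319 = (-28361 + (-2351 + 60*72)/(-40 + 72)) - 13319 = (-28361 + (-2351 + 4320)/32) - 13319 = (-28361 + (1/32)*1969) - 13319 = (-28361 + 1969/32) - 13319 = -905583/32 - 13319 = -1331791/32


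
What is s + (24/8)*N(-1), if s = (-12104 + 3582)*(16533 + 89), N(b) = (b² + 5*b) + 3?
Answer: -141652687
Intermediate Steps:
N(b) = 3 + b² + 5*b
s = -141652684 (s = -8522*16622 = -141652684)
s + (24/8)*N(-1) = -141652684 + (24/8)*(3 + (-1)² + 5*(-1)) = -141652684 + ((⅛)*24)*(3 + 1 - 5) = -141652684 + 3*(-1) = -141652684 - 3 = -141652687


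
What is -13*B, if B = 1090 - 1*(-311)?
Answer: -18213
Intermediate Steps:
B = 1401 (B = 1090 + 311 = 1401)
-13*B = -13*1401 = -18213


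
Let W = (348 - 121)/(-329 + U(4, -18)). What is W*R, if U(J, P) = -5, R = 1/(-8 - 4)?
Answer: 227/4008 ≈ 0.056637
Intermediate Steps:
R = -1/12 (R = 1/(-12) = -1/12 ≈ -0.083333)
W = -227/334 (W = (348 - 121)/(-329 - 5) = 227/(-334) = 227*(-1/334) = -227/334 ≈ -0.67964)
W*R = -227/334*(-1/12) = 227/4008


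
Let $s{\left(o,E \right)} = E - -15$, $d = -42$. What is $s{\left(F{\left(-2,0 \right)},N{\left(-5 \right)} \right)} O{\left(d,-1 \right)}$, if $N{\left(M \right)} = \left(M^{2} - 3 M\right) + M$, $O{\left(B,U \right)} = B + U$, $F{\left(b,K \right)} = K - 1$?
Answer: $-2150$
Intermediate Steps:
$F{\left(b,K \right)} = -1 + K$ ($F{\left(b,K \right)} = K - 1 = -1 + K$)
$N{\left(M \right)} = M^{2} - 2 M$
$s{\left(o,E \right)} = 15 + E$ ($s{\left(o,E \right)} = E + 15 = 15 + E$)
$s{\left(F{\left(-2,0 \right)},N{\left(-5 \right)} \right)} O{\left(d,-1 \right)} = \left(15 - 5 \left(-2 - 5\right)\right) \left(-42 - 1\right) = \left(15 - -35\right) \left(-43\right) = \left(15 + 35\right) \left(-43\right) = 50 \left(-43\right) = -2150$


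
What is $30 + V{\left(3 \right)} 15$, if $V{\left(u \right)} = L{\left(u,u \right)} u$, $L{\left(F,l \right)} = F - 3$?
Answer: $30$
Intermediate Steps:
$L{\left(F,l \right)} = -3 + F$
$V{\left(u \right)} = u \left(-3 + u\right)$ ($V{\left(u \right)} = \left(-3 + u\right) u = u \left(-3 + u\right)$)
$30 + V{\left(3 \right)} 15 = 30 + 3 \left(-3 + 3\right) 15 = 30 + 3 \cdot 0 \cdot 15 = 30 + 0 \cdot 15 = 30 + 0 = 30$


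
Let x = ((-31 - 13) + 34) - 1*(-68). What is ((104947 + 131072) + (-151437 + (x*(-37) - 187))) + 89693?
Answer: 171942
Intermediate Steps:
x = 58 (x = (-44 + 34) + 68 = -10 + 68 = 58)
((104947 + 131072) + (-151437 + (x*(-37) - 187))) + 89693 = ((104947 + 131072) + (-151437 + (58*(-37) - 187))) + 89693 = (236019 + (-151437 + (-2146 - 187))) + 89693 = (236019 + (-151437 - 2333)) + 89693 = (236019 - 153770) + 89693 = 82249 + 89693 = 171942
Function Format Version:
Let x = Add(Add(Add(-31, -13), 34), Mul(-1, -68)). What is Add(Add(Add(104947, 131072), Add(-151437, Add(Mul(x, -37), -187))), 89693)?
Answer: 171942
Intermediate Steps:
x = 58 (x = Add(Add(-44, 34), 68) = Add(-10, 68) = 58)
Add(Add(Add(104947, 131072), Add(-151437, Add(Mul(x, -37), -187))), 89693) = Add(Add(Add(104947, 131072), Add(-151437, Add(Mul(58, -37), -187))), 89693) = Add(Add(236019, Add(-151437, Add(-2146, -187))), 89693) = Add(Add(236019, Add(-151437, -2333)), 89693) = Add(Add(236019, -153770), 89693) = Add(82249, 89693) = 171942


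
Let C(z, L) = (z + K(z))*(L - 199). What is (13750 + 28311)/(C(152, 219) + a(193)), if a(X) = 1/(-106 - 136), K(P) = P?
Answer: 10178762/1471359 ≈ 6.9179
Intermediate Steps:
a(X) = -1/242 (a(X) = 1/(-242) = -1/242)
C(z, L) = 2*z*(-199 + L) (C(z, L) = (z + z)*(L - 199) = (2*z)*(-199 + L) = 2*z*(-199 + L))
(13750 + 28311)/(C(152, 219) + a(193)) = (13750 + 28311)/(2*152*(-199 + 219) - 1/242) = 42061/(2*152*20 - 1/242) = 42061/(6080 - 1/242) = 42061/(1471359/242) = 42061*(242/1471359) = 10178762/1471359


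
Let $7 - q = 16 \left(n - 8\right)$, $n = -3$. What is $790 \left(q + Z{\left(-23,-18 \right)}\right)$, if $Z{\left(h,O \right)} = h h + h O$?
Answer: $889540$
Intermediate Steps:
$Z{\left(h,O \right)} = h^{2} + O h$
$q = 183$ ($q = 7 - 16 \left(-3 - 8\right) = 7 - 16 \left(-11\right) = 7 - -176 = 7 + 176 = 183$)
$790 \left(q + Z{\left(-23,-18 \right)}\right) = 790 \left(183 - 23 \left(-18 - 23\right)\right) = 790 \left(183 - -943\right) = 790 \left(183 + 943\right) = 790 \cdot 1126 = 889540$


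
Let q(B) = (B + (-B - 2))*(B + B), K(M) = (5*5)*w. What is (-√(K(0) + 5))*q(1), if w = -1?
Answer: 8*I*√5 ≈ 17.889*I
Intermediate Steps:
K(M) = -25 (K(M) = (5*5)*(-1) = 25*(-1) = -25)
q(B) = -4*B (q(B) = (B + (-2 - B))*(2*B) = -4*B)
(-√(K(0) + 5))*q(1) = (-√(-25 + 5))*(-4*1) = -√(-20)*(-4) = -2*I*√5*(-4) = 8*I*√5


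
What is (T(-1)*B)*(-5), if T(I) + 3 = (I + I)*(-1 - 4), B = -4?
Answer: 140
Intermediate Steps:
T(I) = -3 - 10*I (T(I) = -3 + (I + I)*(-1 - 4) = -3 + (2*I)*(-5) = -3 - 10*I)
(T(-1)*B)*(-5) = ((-3 - 10*(-1))*(-4))*(-5) = ((-3 + 10)*(-4))*(-5) = (7*(-4))*(-5) = -28*(-5) = 140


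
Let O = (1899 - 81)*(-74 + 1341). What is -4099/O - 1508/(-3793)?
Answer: 3457988741/8736818958 ≈ 0.39579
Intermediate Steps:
O = 2303406 (O = 1818*1267 = 2303406)
-4099/O - 1508/(-3793) = -4099/2303406 - 1508/(-3793) = -4099*1/2303406 - 1508*(-1/3793) = -4099/2303406 + 1508/3793 = 3457988741/8736818958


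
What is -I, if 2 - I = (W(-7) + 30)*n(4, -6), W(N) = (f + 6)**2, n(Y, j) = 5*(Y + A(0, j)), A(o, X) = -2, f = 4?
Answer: 1298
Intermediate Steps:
n(Y, j) = -10 + 5*Y (n(Y, j) = 5*(Y - 2) = 5*(-2 + Y) = -10 + 5*Y)
W(N) = 100 (W(N) = (4 + 6)**2 = 10**2 = 100)
I = -1298 (I = 2 - (100 + 30)*(-10 + 5*4) = 2 - 130*(-10 + 20) = 2 - 130*10 = 2 - 1*1300 = 2 - 1300 = -1298)
-I = -1*(-1298) = 1298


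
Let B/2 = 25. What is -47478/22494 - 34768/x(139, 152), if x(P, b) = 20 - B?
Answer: 65053921/56235 ≈ 1156.8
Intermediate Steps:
B = 50 (B = 2*25 = 50)
x(P, b) = -30 (x(P, b) = 20 - 1*50 = 20 - 50 = -30)
-47478/22494 - 34768/x(139, 152) = -47478/22494 - 34768/(-30) = -47478*1/22494 - 34768*(-1/30) = -7913/3749 + 17384/15 = 65053921/56235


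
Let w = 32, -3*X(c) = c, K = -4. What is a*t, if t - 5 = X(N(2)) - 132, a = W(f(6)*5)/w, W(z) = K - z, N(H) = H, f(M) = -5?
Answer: -2681/32 ≈ -83.781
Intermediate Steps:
X(c) = -c/3
W(z) = -4 - z
a = 21/32 (a = (-4 - (-5)*5)/32 = (-4 - 1*(-25))*(1/32) = (-4 + 25)*(1/32) = 21*(1/32) = 21/32 ≈ 0.65625)
t = -383/3 (t = 5 + (-⅓*2 - 132) = 5 + (-⅔ - 132) = 5 - 398/3 = -383/3 ≈ -127.67)
a*t = (21/32)*(-383/3) = -2681/32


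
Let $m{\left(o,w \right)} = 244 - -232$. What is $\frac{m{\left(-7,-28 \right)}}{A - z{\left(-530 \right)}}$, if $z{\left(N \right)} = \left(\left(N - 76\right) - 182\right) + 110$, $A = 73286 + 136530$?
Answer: $\frac{14}{6191} \approx 0.0022613$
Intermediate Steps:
$A = 209816$
$z{\left(N \right)} = -148 + N$ ($z{\left(N \right)} = \left(\left(N - 76\right) - 182\right) + 110 = \left(\left(-76 + N\right) - 182\right) + 110 = \left(-258 + N\right) + 110 = -148 + N$)
$m{\left(o,w \right)} = 476$ ($m{\left(o,w \right)} = 244 + 232 = 476$)
$\frac{m{\left(-7,-28 \right)}}{A - z{\left(-530 \right)}} = \frac{476}{209816 - \left(-148 - 530\right)} = \frac{476}{209816 - -678} = \frac{476}{209816 + 678} = \frac{476}{210494} = 476 \cdot \frac{1}{210494} = \frac{14}{6191}$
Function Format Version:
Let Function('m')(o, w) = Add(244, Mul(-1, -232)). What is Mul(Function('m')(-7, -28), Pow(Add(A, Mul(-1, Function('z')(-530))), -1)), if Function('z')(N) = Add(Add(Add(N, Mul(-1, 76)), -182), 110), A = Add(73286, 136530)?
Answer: Rational(14, 6191) ≈ 0.0022613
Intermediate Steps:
A = 209816
Function('z')(N) = Add(-148, N) (Function('z')(N) = Add(Add(Add(N, -76), -182), 110) = Add(Add(Add(-76, N), -182), 110) = Add(Add(-258, N), 110) = Add(-148, N))
Function('m')(o, w) = 476 (Function('m')(o, w) = Add(244, 232) = 476)
Mul(Function('m')(-7, -28), Pow(Add(A, Mul(-1, Function('z')(-530))), -1)) = Mul(476, Pow(Add(209816, Mul(-1, Add(-148, -530))), -1)) = Mul(476, Pow(Add(209816, Mul(-1, -678)), -1)) = Mul(476, Pow(Add(209816, 678), -1)) = Mul(476, Pow(210494, -1)) = Mul(476, Rational(1, 210494)) = Rational(14, 6191)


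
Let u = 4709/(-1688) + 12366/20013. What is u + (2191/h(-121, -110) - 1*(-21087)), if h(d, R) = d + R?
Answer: 7831626760085/371601384 ≈ 21075.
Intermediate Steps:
h(d, R) = R + d
u = -24455803/11260648 (u = 4709*(-1/1688) + 12366*(1/20013) = -4709/1688 + 4122/6671 = -24455803/11260648 ≈ -2.1718)
u + (2191/h(-121, -110) - 1*(-21087)) = -24455803/11260648 + (2191/(-110 - 121) - 1*(-21087)) = -24455803/11260648 + (2191/(-231) + 21087) = -24455803/11260648 + (2191*(-1/231) + 21087) = -24455803/11260648 + (-313/33 + 21087) = -24455803/11260648 + 695558/33 = 7831626760085/371601384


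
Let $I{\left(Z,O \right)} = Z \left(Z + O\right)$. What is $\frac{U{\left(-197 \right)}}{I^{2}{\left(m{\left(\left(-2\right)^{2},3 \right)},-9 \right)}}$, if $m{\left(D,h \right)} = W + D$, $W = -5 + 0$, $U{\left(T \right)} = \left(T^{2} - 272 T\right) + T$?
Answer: $\frac{23049}{25} \approx 921.96$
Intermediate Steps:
$U{\left(T \right)} = T^{2} - 271 T$
$W = -5$
$m{\left(D,h \right)} = -5 + D$
$I{\left(Z,O \right)} = Z \left(O + Z\right)$
$\frac{U{\left(-197 \right)}}{I^{2}{\left(m{\left(\left(-2\right)^{2},3 \right)},-9 \right)}} = \frac{\left(-197\right) \left(-271 - 197\right)}{\left(\left(-5 + \left(-2\right)^{2}\right) \left(-9 - \left(5 - \left(-2\right)^{2}\right)\right)\right)^{2}} = \frac{\left(-197\right) \left(-468\right)}{\left(\left(-5 + 4\right) \left(-9 + \left(-5 + 4\right)\right)\right)^{2}} = \frac{92196}{\left(- (-9 - 1)\right)^{2}} = \frac{92196}{\left(\left(-1\right) \left(-10\right)\right)^{2}} = \frac{92196}{10^{2}} = \frac{92196}{100} = 92196 \cdot \frac{1}{100} = \frac{23049}{25}$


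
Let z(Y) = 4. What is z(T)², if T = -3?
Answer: 16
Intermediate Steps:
z(T)² = 4² = 16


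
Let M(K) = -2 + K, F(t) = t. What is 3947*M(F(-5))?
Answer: -27629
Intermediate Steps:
3947*M(F(-5)) = 3947*(-2 - 5) = 3947*(-7) = -27629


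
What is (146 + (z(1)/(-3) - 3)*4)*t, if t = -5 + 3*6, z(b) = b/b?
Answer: 5174/3 ≈ 1724.7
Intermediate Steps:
z(b) = 1
t = 13 (t = -5 + 18 = 13)
(146 + (z(1)/(-3) - 3)*4)*t = (146 + (1/(-3) - 3)*4)*13 = (146 + (1*(-⅓) - 3)*4)*13 = (146 + (-⅓ - 3)*4)*13 = (146 - 10/3*4)*13 = (146 - 40/3)*13 = (398/3)*13 = 5174/3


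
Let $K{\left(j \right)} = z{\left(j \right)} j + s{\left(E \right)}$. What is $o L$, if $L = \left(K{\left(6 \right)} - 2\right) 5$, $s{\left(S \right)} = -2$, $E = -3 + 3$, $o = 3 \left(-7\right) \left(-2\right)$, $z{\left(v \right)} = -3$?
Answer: $-4620$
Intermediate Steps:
$o = 42$ ($o = \left(-21\right) \left(-2\right) = 42$)
$E = 0$
$K{\left(j \right)} = -2 - 3 j$ ($K{\left(j \right)} = - 3 j - 2 = -2 - 3 j$)
$L = -110$ ($L = \left(\left(-2 - 18\right) - 2\right) 5 = \left(-20 - 2\right) 5 = \left(-22\right) 5 = -110$)
$o L = 42 \left(-110\right) = -4620$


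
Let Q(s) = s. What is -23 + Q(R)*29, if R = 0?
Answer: -23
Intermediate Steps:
-23 + Q(R)*29 = -23 + 0*29 = -23 + 0 = -23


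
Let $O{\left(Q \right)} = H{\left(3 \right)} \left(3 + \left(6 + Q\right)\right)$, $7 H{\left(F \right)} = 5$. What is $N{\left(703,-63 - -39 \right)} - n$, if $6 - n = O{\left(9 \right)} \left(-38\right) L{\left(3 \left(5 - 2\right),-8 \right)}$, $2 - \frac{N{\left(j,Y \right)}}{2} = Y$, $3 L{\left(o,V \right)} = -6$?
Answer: $\frac{7162}{7} \approx 1023.1$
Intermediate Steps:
$H{\left(F \right)} = \frac{5}{7}$ ($H{\left(F \right)} = \frac{1}{7} \cdot 5 = \frac{5}{7}$)
$L{\left(o,V \right)} = -2$ ($L{\left(o,V \right)} = \frac{1}{3} \left(-6\right) = -2$)
$N{\left(j,Y \right)} = 4 - 2 Y$
$O{\left(Q \right)} = \frac{45}{7} + \frac{5 Q}{7}$ ($O{\left(Q \right)} = \frac{5 \left(3 + \left(6 + Q\right)\right)}{7} = \frac{5 \left(9 + Q\right)}{7} = \frac{45}{7} + \frac{5 Q}{7}$)
$n = - \frac{6798}{7}$ ($n = 6 - \left(\frac{45}{7} + \frac{5}{7} \cdot 9\right) \left(-38\right) \left(-2\right) = 6 - \left(\frac{45}{7} + \frac{45}{7}\right) \left(-38\right) \left(-2\right) = 6 - \frac{90}{7} \left(-38\right) \left(-2\right) = 6 - \left(- \frac{3420}{7}\right) \left(-2\right) = 6 - \frac{6840}{7} = - \frac{6798}{7} \approx -971.14$)
$N{\left(703,-63 - -39 \right)} - n = \left(4 - 2 \left(-63 - -39\right)\right) - - \frac{6798}{7} = \left(4 - 2 \left(-63 + 39\right)\right) + \frac{6798}{7} = \left(4 - -48\right) + \frac{6798}{7} = \left(4 + 48\right) + \frac{6798}{7} = 52 + \frac{6798}{7} = \frac{7162}{7}$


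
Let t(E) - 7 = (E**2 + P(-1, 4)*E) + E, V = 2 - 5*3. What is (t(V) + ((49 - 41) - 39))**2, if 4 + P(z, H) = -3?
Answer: 49729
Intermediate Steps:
P(z, H) = -7 (P(z, H) = -4 - 3 = -7)
V = -13 (V = 2 - 1*15 = 2 - 15 = -13)
t(E) = 7 + E**2 - 6*E (t(E) = 7 + ((E**2 - 7*E) + E) = 7 + (E**2 - 6*E) = 7 + E**2 - 6*E)
(t(V) + ((49 - 41) - 39))**2 = ((7 + (-13)**2 - 6*(-13)) + ((49 - 41) - 39))**2 = ((7 + 169 + 78) + (8 - 39))**2 = (254 - 31)**2 = 223**2 = 49729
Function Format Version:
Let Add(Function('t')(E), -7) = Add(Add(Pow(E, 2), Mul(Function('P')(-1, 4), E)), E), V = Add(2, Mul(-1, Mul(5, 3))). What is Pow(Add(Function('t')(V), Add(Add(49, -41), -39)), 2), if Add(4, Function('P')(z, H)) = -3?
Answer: 49729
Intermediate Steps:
Function('P')(z, H) = -7 (Function('P')(z, H) = Add(-4, -3) = -7)
V = -13 (V = Add(2, Mul(-1, 15)) = Add(2, -15) = -13)
Function('t')(E) = Add(7, Pow(E, 2), Mul(-6, E)) (Function('t')(E) = Add(7, Add(Add(Pow(E, 2), Mul(-7, E)), E)) = Add(7, Add(Pow(E, 2), Mul(-6, E))) = Add(7, Pow(E, 2), Mul(-6, E)))
Pow(Add(Function('t')(V), Add(Add(49, -41), -39)), 2) = Pow(Add(Add(7, Pow(-13, 2), Mul(-6, -13)), Add(Add(49, -41), -39)), 2) = Pow(Add(Add(7, 169, 78), Add(8, -39)), 2) = Pow(Add(254, -31), 2) = Pow(223, 2) = 49729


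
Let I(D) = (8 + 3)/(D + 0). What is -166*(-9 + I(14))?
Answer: 9545/7 ≈ 1363.6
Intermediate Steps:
I(D) = 11/D
-166*(-9 + I(14)) = -166*(-9 + 11/14) = -166*(-115/14) = 9545/7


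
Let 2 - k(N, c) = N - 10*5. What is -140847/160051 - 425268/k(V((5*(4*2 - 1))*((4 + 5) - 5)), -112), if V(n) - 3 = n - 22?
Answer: 22684950075/3681173 ≈ 6162.4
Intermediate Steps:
V(n) = -19 + n (V(n) = 3 + (n - 22) = 3 + (-22 + n) = -19 + n)
k(N, c) = 52 - N (k(N, c) = 2 - (N - 10*5) = 2 - (N - 50) = 2 - (-50 + N) = 2 + (50 - N) = 52 - N)
-140847/160051 - 425268/k(V((5*(4*2 - 1))*((4 + 5) - 5)), -112) = -140847/160051 - 425268/(52 - (-19 + (5*(4*2 - 1))*((4 + 5) - 5))) = -140847*1/160051 - 425268/(52 - (-19 + (5*(8 - 1))*(9 - 5))) = -140847/160051 - 425268/(52 - (-19 + (5*7)*4)) = -140847/160051 - 425268/(52 - (-19 + 35*4)) = -140847/160051 - 425268/(52 - (-19 + 140)) = -140847/160051 - 425268/(52 - 1*121) = -140847/160051 - 425268/(52 - 121) = -140847/160051 - 425268/(-69) = -140847/160051 - 425268*(-1/69) = -140847/160051 + 141756/23 = 22684950075/3681173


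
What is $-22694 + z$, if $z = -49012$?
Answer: $-71706$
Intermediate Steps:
$-22694 + z = -22694 - 49012 = -71706$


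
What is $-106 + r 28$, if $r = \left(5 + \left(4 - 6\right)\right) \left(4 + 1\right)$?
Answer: $314$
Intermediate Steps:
$r = 15$ ($r = \left(5 + \left(4 - 6\right)\right) 5 = \left(5 - 2\right) 5 = 3 \cdot 5 = 15$)
$-106 + r 28 = -106 + 15 \cdot 28 = -106 + 420 = 314$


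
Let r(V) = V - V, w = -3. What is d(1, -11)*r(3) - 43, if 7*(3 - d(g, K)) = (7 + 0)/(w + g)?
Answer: -43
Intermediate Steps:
r(V) = 0
d(g, K) = 3 - 1/(-3 + g) (d(g, K) = 3 - (7 + 0)/(7*(-3 + g)) = 3 - 1/(-3 + g))
d(1, -11)*r(3) - 43 = ((-10 + 3*1)/(-3 + 1))*0 - 43 = ((-10 + 3)/(-2))*0 - 43 = -½*(-7)*0 - 43 = (7/2)*0 - 43 = 0 - 43 = -43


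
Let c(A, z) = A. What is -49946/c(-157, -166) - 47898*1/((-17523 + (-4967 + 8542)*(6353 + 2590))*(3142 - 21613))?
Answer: 1637720543378851/5148002347433 ≈ 318.13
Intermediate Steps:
-49946/c(-157, -166) - 47898*1/((-17523 + (-4967 + 8542)*(6353 + 2590))*(3142 - 21613)) = -49946/(-157) - 47898*1/((-17523 + (-4967 + 8542)*(6353 + 2590))*(3142 - 21613)) = -49946*(-1/157) - 47898*(-1/(18471*(-17523 + 3575*8943))) = 49946/157 - 47898*(-1/(18471*(-17523 + 31971225))) = 49946/157 - 47898/((-18471*31953702)) = 49946/157 - 47898/(-590216829642) = 49946/157 - 47898*(-1/590216829642) = 49946/157 + 2661/32789823869 = 1637720543378851/5148002347433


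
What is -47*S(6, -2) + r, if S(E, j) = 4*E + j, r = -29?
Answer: -1063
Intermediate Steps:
S(E, j) = j + 4*E
-47*S(6, -2) + r = -47*(-2 + 4*6) - 29 = -47*(-2 + 24) - 29 = -47*22 - 29 = -1034 - 29 = -1063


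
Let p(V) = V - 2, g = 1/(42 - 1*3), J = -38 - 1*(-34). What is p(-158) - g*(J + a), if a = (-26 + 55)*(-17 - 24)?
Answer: -5047/39 ≈ -129.41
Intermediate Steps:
J = -4 (J = -38 + 34 = -4)
a = -1189 (a = 29*(-41) = -1189)
g = 1/39 (g = 1/(42 - 3) = 1/39 ≈ 0.025641)
p(V) = -2 + V
p(-158) - g*(J + a) = (-2 - 158) - (-4 - 1189)/39 = -160 - (-1193)/39 = -160 - 1*(-1193/39) = -160 + 1193/39 = -5047/39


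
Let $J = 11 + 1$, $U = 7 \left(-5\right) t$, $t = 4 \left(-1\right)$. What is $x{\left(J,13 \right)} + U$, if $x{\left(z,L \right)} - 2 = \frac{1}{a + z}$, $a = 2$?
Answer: $\frac{1989}{14} \approx 142.07$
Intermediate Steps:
$t = -4$
$U = 140$ ($U = 7 \left(-5\right) \left(-4\right) = \left(-35\right) \left(-4\right) = 140$)
$J = 12$
$x{\left(z,L \right)} = 2 + \frac{1}{2 + z}$
$x{\left(J,13 \right)} + U = \frac{5 + 2 \cdot 12}{2 + 12} + 140 = \frac{5 + 24}{14} + 140 = \frac{1}{14} \cdot 29 + 140 = \frac{29}{14} + 140 = \frac{1989}{14}$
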